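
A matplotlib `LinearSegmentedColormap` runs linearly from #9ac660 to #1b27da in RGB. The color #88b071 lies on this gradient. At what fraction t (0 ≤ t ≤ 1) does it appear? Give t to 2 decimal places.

0.14

Invert the lerp on the G channel (largest span, 159): t = (176 − 198) / (39 − 198) = -22/-159 = 0.13836.
Check on R: (136 − 154)/(27 − 154) = 0.1417 ✓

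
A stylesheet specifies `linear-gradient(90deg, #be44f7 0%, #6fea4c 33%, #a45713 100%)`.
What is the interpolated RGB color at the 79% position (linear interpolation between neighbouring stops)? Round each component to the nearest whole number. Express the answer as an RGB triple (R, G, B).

79% lies between the 33% and 100% stops, so the local fraction is t = (79 − 33)/(100 − 33) = 46/67 ≈ 0.6866.
#6fea4c → (111, 234, 76); #a45713 → (164, 87, 19).
R = 111 + 0.6866 × (164 − 111) = 147.39 → 147
G = 234 + 0.6866 × (87 − 234) = 133.07 → 133
B = 76 + 0.6866 × (19 − 76) = 36.864 → 37

(147, 133, 37)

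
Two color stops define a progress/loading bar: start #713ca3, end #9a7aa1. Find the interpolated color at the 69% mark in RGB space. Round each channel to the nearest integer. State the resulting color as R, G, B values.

#713ca3 → (113, 60, 163); #9a7aa1 → (154, 122, 161).
69% corresponds to t = 0.69.
R = 113 + 0.69 × (154 − 113) = 113 + 0.69 × 41 = 141.29 → 141
G = 60 + 0.69 × (122 − 60) = 60 + 0.69 × 62 = 102.78 → 103
B = 163 + 0.69 × (161 − 163) = 163 + 0.69 × -2 = 161.62 → 162

(141, 103, 162)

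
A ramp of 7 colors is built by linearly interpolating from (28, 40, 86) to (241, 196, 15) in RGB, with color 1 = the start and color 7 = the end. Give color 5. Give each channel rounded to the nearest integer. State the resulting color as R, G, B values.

(170, 144, 39)

With 7 swatches and endpoints inclusive, swatch 5 sits at t = (5 − 1)/(7 − 1) = 4/6 ≈ 0.6667.
R = 28 + 0.6667 × (241 − 28) = 170.007 → 170
G = 40 + 0.6667 × (196 − 40) = 144.005 → 144
B = 86 + 0.6667 × (15 − 86) = 38.664 → 39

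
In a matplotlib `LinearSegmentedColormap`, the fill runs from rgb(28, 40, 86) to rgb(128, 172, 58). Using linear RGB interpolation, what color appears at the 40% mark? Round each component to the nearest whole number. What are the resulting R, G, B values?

(68, 93, 75)

40% corresponds to t = 0.4.
R = 28 + 0.4 × (128 − 28) = 28 + 0.4 × 100 = 68 → 68
G = 40 + 0.4 × (172 − 40) = 40 + 0.4 × 132 = 92.8 → 93
B = 86 + 0.4 × (58 − 86) = 86 + 0.4 × -28 = 74.8 → 75
So the blended color is (68, 93, 75), about #445d4b.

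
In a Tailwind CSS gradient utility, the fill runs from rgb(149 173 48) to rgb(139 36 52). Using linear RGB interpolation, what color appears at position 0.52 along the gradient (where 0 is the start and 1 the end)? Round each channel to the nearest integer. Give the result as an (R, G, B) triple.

(144, 102, 50)

R = 149 + 0.52 × (139 − 149) = 149 + 0.52 × -10 = 143.8 → 144
G = 173 + 0.52 × (36 − 173) = 173 + 0.52 × -137 = 101.76 → 102
B = 48 + 0.52 × (52 − 48) = 48 + 0.52 × 4 = 50.08 → 50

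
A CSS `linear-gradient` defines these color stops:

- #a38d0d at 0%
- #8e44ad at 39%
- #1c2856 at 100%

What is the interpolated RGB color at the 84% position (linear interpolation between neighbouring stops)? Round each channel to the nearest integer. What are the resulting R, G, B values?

(58, 47, 109)

84% lies between the 39% and 100% stops, so the local fraction is t = (84 − 39)/(100 − 39) = 45/61 ≈ 0.7377.
#8e44ad → (142, 68, 173); #1c2856 → (28, 40, 86).
R = 142 + 0.7377 × (28 − 142) = 57.902 → 58
G = 68 + 0.7377 × (40 − 68) = 47.344 → 47
B = 173 + 0.7377 × (86 − 173) = 108.82 → 109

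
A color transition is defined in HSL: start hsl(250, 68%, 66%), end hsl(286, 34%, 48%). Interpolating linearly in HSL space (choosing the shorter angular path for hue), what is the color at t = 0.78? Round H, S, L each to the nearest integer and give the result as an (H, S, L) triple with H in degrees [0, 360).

Hue arc: Δh = 286 − 250 = 36° (|Δh| ≤ 180, already the shorter path).
H = 250 + 0.78 × (36) = 278.08 → 278°
S = 68 + 0.78 × (34 − 68) = 41.48 → 41%
L = 66 + 0.78 × (48 − 66) = 51.96 → 52%

(278, 41, 52)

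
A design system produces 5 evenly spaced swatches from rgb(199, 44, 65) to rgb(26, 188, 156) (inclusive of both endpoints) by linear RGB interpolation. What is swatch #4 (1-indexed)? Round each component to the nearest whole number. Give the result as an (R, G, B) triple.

(69, 152, 133)

With 5 swatches and endpoints inclusive, swatch 4 sits at t = (4 − 1)/(5 − 1) = 3/4 ≈ 0.75.
R = 199 + 0.75 × (26 − 199) = 69.25 → 69
G = 44 + 0.75 × (188 − 44) = 152 → 152
B = 65 + 0.75 × (156 − 65) = 133.25 → 133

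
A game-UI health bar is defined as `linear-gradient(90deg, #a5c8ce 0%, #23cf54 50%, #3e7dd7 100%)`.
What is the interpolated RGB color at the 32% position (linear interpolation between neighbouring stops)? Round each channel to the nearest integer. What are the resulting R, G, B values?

32% lies between the 0% and 50% stops, so the local fraction is t = (32 − 0)/(50 − 0) = 32/50 ≈ 0.64.
#a5c8ce → (165, 200, 206); #23cf54 → (35, 207, 84).
R = 165 + 0.64 × (35 − 165) = 81.8 → 82
G = 200 + 0.64 × (207 − 200) = 204.48 → 204
B = 206 + 0.64 × (84 − 206) = 127.92 → 128

(82, 204, 128)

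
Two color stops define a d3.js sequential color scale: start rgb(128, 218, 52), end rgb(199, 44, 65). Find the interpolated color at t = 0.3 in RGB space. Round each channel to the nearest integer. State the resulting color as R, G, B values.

R = 128 + 0.3 × (199 − 128) = 128 + 0.3 × 71 = 149.3 → 149
G = 218 + 0.3 × (44 − 218) = 218 + 0.3 × -174 = 165.8 → 166
B = 52 + 0.3 × (65 − 52) = 52 + 0.3 × 13 = 55.9 → 56
So the blended color is (149, 166, 56), about #95a638.

(149, 166, 56)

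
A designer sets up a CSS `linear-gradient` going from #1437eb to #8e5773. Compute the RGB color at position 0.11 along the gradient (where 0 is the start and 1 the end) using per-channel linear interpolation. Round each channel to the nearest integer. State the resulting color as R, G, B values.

(33, 59, 222)

#1437eb → (20, 55, 235); #8e5773 → (142, 87, 115).
R = 20 + 0.11 × (142 − 20) = 20 + 0.11 × 122 = 33.42 → 33
G = 55 + 0.11 × (87 − 55) = 55 + 0.11 × 32 = 58.52 → 59
B = 235 + 0.11 × (115 − 235) = 235 + 0.11 × -120 = 221.8 → 222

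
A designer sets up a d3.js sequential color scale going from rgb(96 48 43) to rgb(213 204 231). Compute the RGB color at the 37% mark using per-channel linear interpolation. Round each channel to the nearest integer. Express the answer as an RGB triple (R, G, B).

(139, 106, 113)

37% corresponds to t = 0.37.
R = 96 + 0.37 × (213 − 96) = 96 + 0.37 × 117 = 139.29 → 139
G = 48 + 0.37 × (204 − 48) = 48 + 0.37 × 156 = 105.72 → 106
B = 43 + 0.37 × (231 − 43) = 43 + 0.37 × 188 = 112.56 → 113
So the blended color is (139, 106, 113), about #8b6a71.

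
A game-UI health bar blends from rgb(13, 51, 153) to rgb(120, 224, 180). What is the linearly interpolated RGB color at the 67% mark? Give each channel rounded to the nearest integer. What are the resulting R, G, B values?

(85, 167, 171)

67% corresponds to t = 0.67.
R = 13 + 0.67 × (120 − 13) = 13 + 0.67 × 107 = 84.69 → 85
G = 51 + 0.67 × (224 − 51) = 51 + 0.67 × 173 = 166.91 → 167
B = 153 + 0.67 × (180 − 153) = 153 + 0.67 × 27 = 171.09 → 171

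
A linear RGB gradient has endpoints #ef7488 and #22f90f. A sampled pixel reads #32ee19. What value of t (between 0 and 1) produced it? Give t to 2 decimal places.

0.92

Invert the lerp on the R channel (largest span, 205): t = (50 − 239) / (34 − 239) = -189/-205 = 0.92195.
Check on G: (238 − 116)/(249 − 116) = 0.9173 ✓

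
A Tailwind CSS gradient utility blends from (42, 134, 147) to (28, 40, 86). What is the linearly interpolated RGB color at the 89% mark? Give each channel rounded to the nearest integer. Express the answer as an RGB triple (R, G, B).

(30, 50, 93)

89% corresponds to t = 0.89.
R = 42 + 0.89 × (28 − 42) = 42 + 0.89 × -14 = 29.54 → 30
G = 134 + 0.89 × (40 − 134) = 134 + 0.89 × -94 = 50.34 → 50
B = 147 + 0.89 × (86 − 147) = 147 + 0.89 × -61 = 92.71 → 93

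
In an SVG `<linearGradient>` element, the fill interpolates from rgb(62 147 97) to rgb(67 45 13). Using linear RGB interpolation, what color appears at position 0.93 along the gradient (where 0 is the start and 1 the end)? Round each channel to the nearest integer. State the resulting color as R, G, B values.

R = 62 + 0.93 × (67 − 62) = 62 + 0.93 × 5 = 66.65 → 67
G = 147 + 0.93 × (45 − 147) = 147 + 0.93 × -102 = 52.14 → 52
B = 97 + 0.93 × (13 − 97) = 97 + 0.93 × -84 = 18.88 → 19

(67, 52, 19)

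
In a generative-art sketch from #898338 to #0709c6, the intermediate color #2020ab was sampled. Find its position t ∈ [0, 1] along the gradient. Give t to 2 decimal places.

0.81

Invert the lerp on the B channel (largest span, 142): t = (171 − 56) / (198 − 56) = 115/142 = 0.80986.
Check on R: (32 − 137)/(7 − 137) = 0.8077 ✓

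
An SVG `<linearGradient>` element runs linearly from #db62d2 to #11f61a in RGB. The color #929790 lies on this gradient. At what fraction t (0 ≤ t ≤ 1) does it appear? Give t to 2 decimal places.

0.36

Invert the lerp on the R channel (largest span, 202): t = (146 − 219) / (17 − 219) = -73/-202 = 0.36139.
Check on G: (151 − 98)/(246 − 98) = 0.3581 ✓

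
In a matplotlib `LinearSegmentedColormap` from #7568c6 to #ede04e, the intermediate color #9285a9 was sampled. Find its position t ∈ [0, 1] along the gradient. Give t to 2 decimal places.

Invert the lerp on the R channel (largest span, 120): t = (146 − 117) / (237 − 117) = 29/120 = 0.24167.
Check on G: (133 − 104)/(224 − 104) = 0.2417 ✓

0.24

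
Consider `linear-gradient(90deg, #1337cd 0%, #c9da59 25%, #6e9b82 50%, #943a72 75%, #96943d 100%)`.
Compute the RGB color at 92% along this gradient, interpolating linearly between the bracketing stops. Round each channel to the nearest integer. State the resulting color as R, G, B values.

92% lies between the 75% and 100% stops, so the local fraction is t = (92 − 75)/(100 − 75) = 17/25 ≈ 0.68.
#943a72 → (148, 58, 114); #96943d → (150, 148, 61).
R = 148 + 0.68 × (150 − 148) = 149.36 → 149
G = 58 + 0.68 × (148 − 58) = 119.2 → 119
B = 114 + 0.68 × (61 − 114) = 77.96 → 78

(149, 119, 78)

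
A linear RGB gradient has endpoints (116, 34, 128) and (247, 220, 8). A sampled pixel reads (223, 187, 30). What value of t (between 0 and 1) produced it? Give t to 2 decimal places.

Invert the lerp on the G channel (largest span, 186): t = (187 − 34) / (220 − 34) = 153/186 = 0.82258.
Check on R: (223 − 116)/(247 − 116) = 0.8168 ✓

0.82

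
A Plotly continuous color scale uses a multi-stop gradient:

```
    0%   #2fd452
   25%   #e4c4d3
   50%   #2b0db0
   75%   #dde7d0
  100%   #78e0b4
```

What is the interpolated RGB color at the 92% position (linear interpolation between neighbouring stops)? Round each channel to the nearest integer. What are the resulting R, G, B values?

92% lies between the 75% and 100% stops, so the local fraction is t = (92 − 75)/(100 − 75) = 17/25 ≈ 0.68.
#dde7d0 → (221, 231, 208); #78e0b4 → (120, 224, 180).
R = 221 + 0.68 × (120 − 221) = 152.32 → 152
G = 231 + 0.68 × (224 − 231) = 226.24 → 226
B = 208 + 0.68 × (180 − 208) = 188.96 → 189

(152, 226, 189)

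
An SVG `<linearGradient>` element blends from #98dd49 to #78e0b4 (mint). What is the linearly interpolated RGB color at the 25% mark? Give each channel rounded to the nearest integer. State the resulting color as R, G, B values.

#98dd49 → (152, 221, 73); #78e0b4 → (120, 224, 180).
25% corresponds to t = 0.25.
R = 152 + 0.25 × (120 − 152) = 152 + 0.25 × -32 = 144 → 144
G = 221 + 0.25 × (224 − 221) = 221 + 0.25 × 3 = 221.75 → 222
B = 73 + 0.25 × (180 − 73) = 73 + 0.25 × 107 = 99.75 → 100
So the blended color is (144, 222, 100), about #90de64.

(144, 222, 100)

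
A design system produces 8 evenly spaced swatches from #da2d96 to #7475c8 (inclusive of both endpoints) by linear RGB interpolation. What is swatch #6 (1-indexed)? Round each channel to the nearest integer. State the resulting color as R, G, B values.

(145, 96, 186)

With 8 swatches and endpoints inclusive, swatch 6 sits at t = (6 − 1)/(8 − 1) = 5/7 ≈ 0.7143.
#da2d96 → (218, 45, 150); #7475c8 → (116, 117, 200).
R = 218 + 0.7143 × (116 − 218) = 145.141 → 145
G = 45 + 0.7143 × (117 − 45) = 96.43 → 96
B = 150 + 0.7143 × (200 − 150) = 185.715 → 186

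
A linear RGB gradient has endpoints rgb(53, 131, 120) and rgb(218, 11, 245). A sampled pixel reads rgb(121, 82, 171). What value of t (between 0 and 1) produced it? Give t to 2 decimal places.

Invert the lerp on the R channel (largest span, 165): t = (121 − 53) / (218 − 53) = 68/165 = 0.41212.
Check on G: (82 − 131)/(11 − 131) = 0.4083 ✓

0.41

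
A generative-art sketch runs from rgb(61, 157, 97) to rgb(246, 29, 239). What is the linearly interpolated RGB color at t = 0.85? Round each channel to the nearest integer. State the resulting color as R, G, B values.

R = 61 + 0.85 × (246 − 61) = 61 + 0.85 × 185 = 218.25 → 218
G = 157 + 0.85 × (29 − 157) = 157 + 0.85 × -128 = 48.2 → 48
B = 97 + 0.85 × (239 − 97) = 97 + 0.85 × 142 = 217.7 → 218

(218, 48, 218)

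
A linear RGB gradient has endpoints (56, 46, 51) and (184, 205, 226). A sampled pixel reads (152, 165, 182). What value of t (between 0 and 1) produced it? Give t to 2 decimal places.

0.75

Invert the lerp on the B channel (largest span, 175): t = (182 − 51) / (226 − 51) = 131/175 = 0.74857.
Check on R: (152 − 56)/(184 − 56) = 0.75 ✓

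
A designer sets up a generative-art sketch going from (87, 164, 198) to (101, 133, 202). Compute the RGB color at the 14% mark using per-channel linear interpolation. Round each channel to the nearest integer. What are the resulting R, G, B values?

(89, 160, 199)

14% corresponds to t = 0.14.
R = 87 + 0.14 × (101 − 87) = 87 + 0.14 × 14 = 88.96 → 89
G = 164 + 0.14 × (133 − 164) = 164 + 0.14 × -31 = 159.66 → 160
B = 198 + 0.14 × (202 − 198) = 198 + 0.14 × 4 = 198.56 → 199
So the blended color is (89, 160, 199), about #59a0c7.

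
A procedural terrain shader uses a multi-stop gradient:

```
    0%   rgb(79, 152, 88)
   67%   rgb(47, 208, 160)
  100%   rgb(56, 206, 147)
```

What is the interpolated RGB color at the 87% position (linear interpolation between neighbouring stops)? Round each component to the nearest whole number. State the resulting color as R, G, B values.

(52, 207, 152)

87% lies between the 67% and 100% stops, so the local fraction is t = (87 − 67)/(100 − 67) = 20/33 ≈ 0.6061.
R = 47 + 0.6061 × (56 − 47) = 52.455 → 52
G = 208 + 0.6061 × (206 − 208) = 206.788 → 207
B = 160 + 0.6061 × (147 − 160) = 152.121 → 152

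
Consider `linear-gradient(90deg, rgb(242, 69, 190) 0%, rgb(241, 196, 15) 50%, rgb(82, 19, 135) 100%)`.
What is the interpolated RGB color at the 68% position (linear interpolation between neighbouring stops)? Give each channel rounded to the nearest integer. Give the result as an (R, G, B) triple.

68% lies between the 50% and 100% stops, so the local fraction is t = (68 − 50)/(100 − 50) = 18/50 ≈ 0.36.
R = 241 + 0.36 × (82 − 241) = 183.76 → 184
G = 196 + 0.36 × (19 − 196) = 132.28 → 132
B = 15 + 0.36 × (135 − 15) = 58.2 → 58

(184, 132, 58)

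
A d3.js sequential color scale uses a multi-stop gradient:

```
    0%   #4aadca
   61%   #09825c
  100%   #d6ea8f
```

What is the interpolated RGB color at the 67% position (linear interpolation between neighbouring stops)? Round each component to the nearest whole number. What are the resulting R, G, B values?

(41, 146, 100)

67% lies between the 61% and 100% stops, so the local fraction is t = (67 − 61)/(100 − 61) = 6/39 ≈ 0.1538.
#09825c → (9, 130, 92); #d6ea8f → (214, 234, 143).
R = 9 + 0.1538 × (214 − 9) = 40.529 → 41
G = 130 + 0.1538 × (234 − 130) = 145.995 → 146
B = 92 + 0.1538 × (143 − 92) = 99.844 → 100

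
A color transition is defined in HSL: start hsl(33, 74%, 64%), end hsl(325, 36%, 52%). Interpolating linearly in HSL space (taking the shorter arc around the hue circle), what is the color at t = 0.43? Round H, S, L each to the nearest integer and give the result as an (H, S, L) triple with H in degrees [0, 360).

(4, 58, 59)

Hue: 325 − 33 = 292°, but |292| > 180 so the shorter arc goes the other way: Δh = 292 − 360 = -68°.
H = 33 + 0.43 × (-68) = 3.76 → 4°
S = 74 + 0.43 × (36 − 74) = 57.66 → 58%
L = 64 + 0.43 × (52 − 64) = 58.84 → 59%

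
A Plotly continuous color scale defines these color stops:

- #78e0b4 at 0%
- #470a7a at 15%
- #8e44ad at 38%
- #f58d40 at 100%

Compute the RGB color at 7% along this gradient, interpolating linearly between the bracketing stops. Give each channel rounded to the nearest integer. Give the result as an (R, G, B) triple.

7% lies between the 0% and 15% stops, so the local fraction is t = (7 − 0)/(15 − 0) = 7/15 ≈ 0.4667.
#78e0b4 → (120, 224, 180); #470a7a → (71, 10, 122).
R = 120 + 0.4667 × (71 − 120) = 97.132 → 97
G = 224 + 0.4667 × (10 − 224) = 124.126 → 124
B = 180 + 0.4667 × (122 − 180) = 152.931 → 153

(97, 124, 153)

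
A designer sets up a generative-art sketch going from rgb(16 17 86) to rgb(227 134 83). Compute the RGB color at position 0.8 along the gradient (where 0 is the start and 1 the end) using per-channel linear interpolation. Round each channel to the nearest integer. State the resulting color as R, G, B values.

(185, 111, 84)

R = 16 + 0.8 × (227 − 16) = 16 + 0.8 × 211 = 184.8 → 185
G = 17 + 0.8 × (134 − 17) = 17 + 0.8 × 117 = 110.6 → 111
B = 86 + 0.8 × (83 − 86) = 86 + 0.8 × -3 = 83.6 → 84
So the blended color is (185, 111, 84), about #b96f54.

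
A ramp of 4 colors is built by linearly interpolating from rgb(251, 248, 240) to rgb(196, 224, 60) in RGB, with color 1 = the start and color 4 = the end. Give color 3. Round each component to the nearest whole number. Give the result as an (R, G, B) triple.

With 4 swatches and endpoints inclusive, swatch 3 sits at t = (3 − 1)/(4 − 1) = 2/3 ≈ 0.6667.
R = 251 + 0.6667 × (196 − 251) = 214.332 → 214
G = 248 + 0.6667 × (224 − 248) = 231.999 → 232
B = 240 + 0.6667 × (60 − 240) = 119.994 → 120

(214, 232, 120)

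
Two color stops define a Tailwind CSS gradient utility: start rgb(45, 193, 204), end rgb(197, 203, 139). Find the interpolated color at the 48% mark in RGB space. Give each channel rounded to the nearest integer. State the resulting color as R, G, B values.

48% corresponds to t = 0.48.
R = 45 + 0.48 × (197 − 45) = 45 + 0.48 × 152 = 117.96 → 118
G = 193 + 0.48 × (203 − 193) = 193 + 0.48 × 10 = 197.8 → 198
B = 204 + 0.48 × (139 − 204) = 204 + 0.48 × -65 = 172.8 → 173

(118, 198, 173)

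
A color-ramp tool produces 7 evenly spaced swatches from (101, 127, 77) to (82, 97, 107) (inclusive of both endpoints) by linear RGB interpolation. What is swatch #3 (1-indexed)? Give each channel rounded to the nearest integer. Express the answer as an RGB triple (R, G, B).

(95, 117, 87)

With 7 swatches and endpoints inclusive, swatch 3 sits at t = (3 − 1)/(7 − 1) = 2/6 ≈ 0.3333.
R = 101 + 0.3333 × (82 − 101) = 94.667 → 95
G = 127 + 0.3333 × (97 − 127) = 117.001 → 117
B = 77 + 0.3333 × (107 − 77) = 86.999 → 87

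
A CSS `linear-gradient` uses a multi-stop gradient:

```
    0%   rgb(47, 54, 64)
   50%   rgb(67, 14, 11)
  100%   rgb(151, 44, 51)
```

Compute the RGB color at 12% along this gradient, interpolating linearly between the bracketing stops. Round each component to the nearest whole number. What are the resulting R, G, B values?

(52, 44, 51)

12% lies between the 0% and 50% stops, so the local fraction is t = (12 − 0)/(50 − 0) = 12/50 ≈ 0.24.
R = 47 + 0.24 × (67 − 47) = 51.8 → 52
G = 54 + 0.24 × (14 − 54) = 44.4 → 44
B = 64 + 0.24 × (11 − 64) = 51.28 → 51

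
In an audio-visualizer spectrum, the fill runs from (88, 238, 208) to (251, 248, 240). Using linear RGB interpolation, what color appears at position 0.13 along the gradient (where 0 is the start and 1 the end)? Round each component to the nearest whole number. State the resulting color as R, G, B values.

R = 88 + 0.13 × (251 − 88) = 88 + 0.13 × 163 = 109.19 → 109
G = 238 + 0.13 × (248 − 238) = 238 + 0.13 × 10 = 239.3 → 239
B = 208 + 0.13 × (240 − 208) = 208 + 0.13 × 32 = 212.16 → 212
So the blended color is (109, 239, 212), about #6defd4.

(109, 239, 212)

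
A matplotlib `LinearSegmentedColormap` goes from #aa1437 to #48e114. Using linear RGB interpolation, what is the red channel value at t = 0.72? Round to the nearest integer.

R₁ = 170 (from #aa1437), R₂ = 72 (from #48e114).
R = 170 + 0.72 × (72 − 170) = 99.44 → 99

99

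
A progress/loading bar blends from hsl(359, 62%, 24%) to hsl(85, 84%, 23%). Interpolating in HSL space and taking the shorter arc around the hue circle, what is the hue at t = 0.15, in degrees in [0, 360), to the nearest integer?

Hue: 85 − 359 = -274°, but |-274| > 180 so the shorter arc goes the other way: Δh = -274 + 360 = 86°.
H = 359 + 0.15 × (86) = 371.9 → 372 → 372 mod 360 = 12°

12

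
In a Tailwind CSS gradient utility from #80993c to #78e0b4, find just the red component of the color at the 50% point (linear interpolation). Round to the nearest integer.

124

R₁ = 128 (from #80993c), R₂ = 120 (from #78e0b4).
R = 128 + 0.5 × (120 − 128) = 124 → 124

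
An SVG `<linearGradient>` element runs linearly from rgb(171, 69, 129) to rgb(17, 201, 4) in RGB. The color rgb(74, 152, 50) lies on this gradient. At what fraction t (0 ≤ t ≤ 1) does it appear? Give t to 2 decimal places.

Invert the lerp on the R channel (largest span, 154): t = (74 − 171) / (17 − 171) = -97/-154 = 0.62987.
Check on G: (152 − 69)/(201 − 69) = 0.6288 ✓

0.63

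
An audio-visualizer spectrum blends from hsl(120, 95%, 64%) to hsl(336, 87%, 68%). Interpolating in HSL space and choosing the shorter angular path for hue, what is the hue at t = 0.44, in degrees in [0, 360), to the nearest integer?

57

Hue: 336 − 120 = 216°, but |216| > 180 so the shorter arc goes the other way: Δh = 216 − 360 = -144°.
H = 120 + 0.44 × (-144) = 56.64 → 57°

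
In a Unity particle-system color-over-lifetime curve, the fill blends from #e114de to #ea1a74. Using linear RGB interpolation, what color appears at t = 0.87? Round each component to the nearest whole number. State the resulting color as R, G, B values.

#e114de → (225, 20, 222); #ea1a74 → (234, 26, 116).
R = 225 + 0.87 × (234 − 225) = 225 + 0.87 × 9 = 232.83 → 233
G = 20 + 0.87 × (26 − 20) = 20 + 0.87 × 6 = 25.22 → 25
B = 222 + 0.87 × (116 − 222) = 222 + 0.87 × -106 = 129.78 → 130

(233, 25, 130)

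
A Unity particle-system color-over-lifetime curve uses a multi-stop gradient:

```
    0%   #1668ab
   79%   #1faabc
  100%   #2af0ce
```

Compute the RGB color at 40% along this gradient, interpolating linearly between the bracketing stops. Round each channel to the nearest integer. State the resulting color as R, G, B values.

(27, 137, 180)

40% lies between the 0% and 79% stops, so the local fraction is t = (40 − 0)/(79 − 0) = 40/79 ≈ 0.5063.
#1668ab → (22, 104, 171); #1faabc → (31, 170, 188).
R = 22 + 0.5063 × (31 − 22) = 26.557 → 27
G = 104 + 0.5063 × (170 − 104) = 137.416 → 137
B = 171 + 0.5063 × (188 − 171) = 179.607 → 180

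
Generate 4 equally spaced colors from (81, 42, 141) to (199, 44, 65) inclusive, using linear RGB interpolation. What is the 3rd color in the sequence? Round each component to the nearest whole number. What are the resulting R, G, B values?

(160, 43, 90)

With 4 swatches and endpoints inclusive, swatch 3 sits at t = (3 − 1)/(4 − 1) = 2/3 ≈ 0.6667.
R = 81 + 0.6667 × (199 − 81) = 159.671 → 160
G = 42 + 0.6667 × (44 − 42) = 43.333 → 43
B = 141 + 0.6667 × (65 − 141) = 90.331 → 90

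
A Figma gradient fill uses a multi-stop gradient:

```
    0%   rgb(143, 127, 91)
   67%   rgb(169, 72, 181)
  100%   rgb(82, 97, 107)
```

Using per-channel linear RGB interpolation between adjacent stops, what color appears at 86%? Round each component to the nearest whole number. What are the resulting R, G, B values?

(119, 86, 138)

86% lies between the 67% and 100% stops, so the local fraction is t = (86 − 67)/(100 − 67) = 19/33 ≈ 0.5758.
R = 169 + 0.5758 × (82 − 169) = 118.905 → 119
G = 72 + 0.5758 × (97 − 72) = 86.395 → 86
B = 181 + 0.5758 × (107 − 181) = 138.391 → 138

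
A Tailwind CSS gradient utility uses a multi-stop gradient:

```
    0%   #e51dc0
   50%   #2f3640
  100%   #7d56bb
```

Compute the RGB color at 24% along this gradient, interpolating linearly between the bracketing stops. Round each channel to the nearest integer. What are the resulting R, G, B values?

24% lies between the 0% and 50% stops, so the local fraction is t = (24 − 0)/(50 − 0) = 24/50 ≈ 0.48.
#e51dc0 → (229, 29, 192); #2f3640 → (47, 54, 64).
R = 229 + 0.48 × (47 − 229) = 141.64 → 142
G = 29 + 0.48 × (54 − 29) = 41 → 41
B = 192 + 0.48 × (64 − 192) = 130.56 → 131

(142, 41, 131)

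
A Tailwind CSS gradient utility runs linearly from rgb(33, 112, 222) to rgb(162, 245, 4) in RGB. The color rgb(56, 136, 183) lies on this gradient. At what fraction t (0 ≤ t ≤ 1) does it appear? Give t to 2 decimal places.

Invert the lerp on the B channel (largest span, 218): t = (183 − 222) / (4 − 222) = -39/-218 = 0.1789.
Check on R: (56 − 33)/(162 − 33) = 0.1783 ✓

0.18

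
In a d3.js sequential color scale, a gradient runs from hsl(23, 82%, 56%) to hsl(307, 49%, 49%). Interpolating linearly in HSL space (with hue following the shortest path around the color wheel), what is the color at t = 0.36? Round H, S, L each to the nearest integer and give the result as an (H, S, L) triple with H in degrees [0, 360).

(356, 70, 53)

Hue: 307 − 23 = 284°, but |284| > 180 so the shorter arc goes the other way: Δh = 284 − 360 = -76°.
H = 23 + 0.36 × (-76) = -4.36 → -4 → -4 mod 360 = 356°
S = 82 + 0.36 × (49 − 82) = 70.12 → 70%
L = 56 + 0.36 × (49 − 56) = 53.48 → 53%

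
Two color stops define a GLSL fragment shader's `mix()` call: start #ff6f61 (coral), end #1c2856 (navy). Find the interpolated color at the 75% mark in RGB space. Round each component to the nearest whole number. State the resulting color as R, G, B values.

#ff6f61 → (255, 111, 97); #1c2856 → (28, 40, 86).
75% corresponds to t = 0.75.
R = 255 + 0.75 × (28 − 255) = 255 + 0.75 × -227 = 84.75 → 85
G = 111 + 0.75 × (40 − 111) = 111 + 0.75 × -71 = 57.75 → 58
B = 97 + 0.75 × (86 − 97) = 97 + 0.75 × -11 = 88.75 → 89

(85, 58, 89)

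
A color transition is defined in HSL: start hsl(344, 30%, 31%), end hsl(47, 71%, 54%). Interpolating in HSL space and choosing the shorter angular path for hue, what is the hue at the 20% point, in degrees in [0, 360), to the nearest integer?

Hue: 47 − 344 = -297°, but |-297| > 180 so the shorter arc goes the other way: Δh = -297 + 360 = 63°.
H = 344 + 0.2 × (63) = 356.6 → 357°

357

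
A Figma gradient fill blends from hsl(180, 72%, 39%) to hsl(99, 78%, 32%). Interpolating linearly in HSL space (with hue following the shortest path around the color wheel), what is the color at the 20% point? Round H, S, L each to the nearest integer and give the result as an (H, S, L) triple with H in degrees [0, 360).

(164, 73, 38)

Hue arc: Δh = 99 − 180 = -81° (|Δh| ≤ 180, already the shorter path).
H = 180 + 0.2 × (-81) = 163.8 → 164°
S = 72 + 0.2 × (78 − 72) = 73.2 → 73%
L = 39 + 0.2 × (32 − 39) = 37.6 → 38%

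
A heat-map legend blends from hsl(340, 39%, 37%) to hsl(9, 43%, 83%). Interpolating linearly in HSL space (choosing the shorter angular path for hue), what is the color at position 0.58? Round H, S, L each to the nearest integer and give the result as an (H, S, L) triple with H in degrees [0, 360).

Hue: 9 − 340 = -331°, but |-331| > 180 so the shorter arc goes the other way: Δh = -331 + 360 = 29°.
H = 340 + 0.58 × (29) = 356.82 → 357°
S = 39 + 0.58 × (43 − 39) = 41.32 → 41%
L = 37 + 0.58 × (83 − 37) = 63.68 → 64%

(357, 41, 64)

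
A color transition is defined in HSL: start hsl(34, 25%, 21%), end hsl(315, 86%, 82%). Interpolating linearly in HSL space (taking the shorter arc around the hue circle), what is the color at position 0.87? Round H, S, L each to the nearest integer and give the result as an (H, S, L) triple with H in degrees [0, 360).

(325, 78, 74)

Hue: 315 − 34 = 281°, but |281| > 180 so the shorter arc goes the other way: Δh = 281 − 360 = -79°.
H = 34 + 0.87 × (-79) = -34.73 → -35 → -35 mod 360 = 325°
S = 25 + 0.87 × (86 − 25) = 78.07 → 78%
L = 21 + 0.87 × (82 − 21) = 74.07 → 74%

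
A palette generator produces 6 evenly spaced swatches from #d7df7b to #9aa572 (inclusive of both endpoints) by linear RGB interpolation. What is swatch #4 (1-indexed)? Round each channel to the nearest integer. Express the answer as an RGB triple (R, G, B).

(178, 188, 118)

With 6 swatches and endpoints inclusive, swatch 4 sits at t = (4 − 1)/(6 − 1) = 3/5 ≈ 0.6.
#d7df7b → (215, 223, 123); #9aa572 → (154, 165, 114).
R = 215 + 0.6 × (154 − 215) = 178.4 → 178
G = 223 + 0.6 × (165 − 223) = 188.2 → 188
B = 123 + 0.6 × (114 − 123) = 117.6 → 118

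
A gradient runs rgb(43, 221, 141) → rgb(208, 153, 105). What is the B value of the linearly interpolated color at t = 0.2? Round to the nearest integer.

B = 141 + 0.2 × (105 − 141) = 133.8 → 134

134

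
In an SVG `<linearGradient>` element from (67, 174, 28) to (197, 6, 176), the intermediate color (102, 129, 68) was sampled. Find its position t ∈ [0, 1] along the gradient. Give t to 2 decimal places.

Invert the lerp on the G channel (largest span, 168): t = (129 − 174) / (6 − 174) = -45/-168 = 0.26786.
Check on R: (102 − 67)/(197 − 67) = 0.2692 ✓

0.27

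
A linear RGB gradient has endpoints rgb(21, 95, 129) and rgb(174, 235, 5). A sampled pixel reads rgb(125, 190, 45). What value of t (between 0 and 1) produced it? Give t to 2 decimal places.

0.68

Invert the lerp on the R channel (largest span, 153): t = (125 − 21) / (174 − 21) = 104/153 = 0.67974.
Check on G: (190 − 95)/(235 − 95) = 0.6786 ✓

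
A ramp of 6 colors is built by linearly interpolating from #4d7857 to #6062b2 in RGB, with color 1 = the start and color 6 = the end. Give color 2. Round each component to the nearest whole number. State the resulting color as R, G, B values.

(81, 116, 105)

With 6 swatches and endpoints inclusive, swatch 2 sits at t = (2 − 1)/(6 − 1) = 1/5 ≈ 0.2.
#4d7857 → (77, 120, 87); #6062b2 → (96, 98, 178).
R = 77 + 0.2 × (96 − 77) = 80.8 → 81
G = 120 + 0.2 × (98 − 120) = 115.6 → 116
B = 87 + 0.2 × (178 − 87) = 105.2 → 105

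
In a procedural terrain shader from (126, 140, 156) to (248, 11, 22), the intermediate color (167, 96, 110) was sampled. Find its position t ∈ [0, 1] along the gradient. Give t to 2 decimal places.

0.34

Invert the lerp on the B channel (largest span, 134): t = (110 − 156) / (22 − 156) = -46/-134 = 0.34328.
Check on R: (167 − 126)/(248 − 126) = 0.3361 ✓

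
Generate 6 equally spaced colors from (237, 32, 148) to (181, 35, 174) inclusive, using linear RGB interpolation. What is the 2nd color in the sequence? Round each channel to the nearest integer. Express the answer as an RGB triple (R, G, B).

With 6 swatches and endpoints inclusive, swatch 2 sits at t = (2 − 1)/(6 − 1) = 1/5 ≈ 0.2.
R = 237 + 0.2 × (181 − 237) = 225.8 → 226
G = 32 + 0.2 × (35 − 32) = 32.6 → 33
B = 148 + 0.2 × (174 − 148) = 153.2 → 153

(226, 33, 153)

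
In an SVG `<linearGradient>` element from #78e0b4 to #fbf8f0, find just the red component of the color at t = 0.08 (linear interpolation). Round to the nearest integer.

R₁ = 120 (from #78e0b4), R₂ = 251 (from #fbf8f0).
R = 120 + 0.08 × (251 − 120) = 130.48 → 130

130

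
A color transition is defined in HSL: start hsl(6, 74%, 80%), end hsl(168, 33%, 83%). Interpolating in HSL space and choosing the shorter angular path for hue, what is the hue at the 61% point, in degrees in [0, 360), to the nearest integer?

105

Hue arc: Δh = 168 − 6 = 162° (|Δh| ≤ 180, already the shorter path).
H = 6 + 0.61 × (162) = 104.82 → 105°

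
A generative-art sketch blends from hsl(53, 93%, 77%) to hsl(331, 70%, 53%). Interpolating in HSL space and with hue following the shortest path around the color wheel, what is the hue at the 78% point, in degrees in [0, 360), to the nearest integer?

349

Hue: 331 − 53 = 278°, but |278| > 180 so the shorter arc goes the other way: Δh = 278 − 360 = -82°.
H = 53 + 0.78 × (-82) = -10.96 → -11 → -11 mod 360 = 349°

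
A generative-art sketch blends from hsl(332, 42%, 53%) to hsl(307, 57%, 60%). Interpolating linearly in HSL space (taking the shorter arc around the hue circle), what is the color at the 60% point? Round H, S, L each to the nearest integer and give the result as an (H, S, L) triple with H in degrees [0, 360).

Hue arc: Δh = 307 − 332 = -25° (|Δh| ≤ 180, already the shorter path).
H = 332 + 0.6 × (-25) = 317 → 317°
S = 42 + 0.6 × (57 − 42) = 51 → 51%
L = 53 + 0.6 × (60 − 53) = 57.2 → 57%

(317, 51, 57)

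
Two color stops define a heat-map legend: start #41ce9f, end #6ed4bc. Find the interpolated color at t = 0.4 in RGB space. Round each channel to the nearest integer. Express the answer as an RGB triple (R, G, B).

#41ce9f → (65, 206, 159); #6ed4bc → (110, 212, 188).
R = 65 + 0.4 × (110 − 65) = 65 + 0.4 × 45 = 83 → 83
G = 206 + 0.4 × (212 − 206) = 206 + 0.4 × 6 = 208.4 → 208
B = 159 + 0.4 × (188 − 159) = 159 + 0.4 × 29 = 170.6 → 171

(83, 208, 171)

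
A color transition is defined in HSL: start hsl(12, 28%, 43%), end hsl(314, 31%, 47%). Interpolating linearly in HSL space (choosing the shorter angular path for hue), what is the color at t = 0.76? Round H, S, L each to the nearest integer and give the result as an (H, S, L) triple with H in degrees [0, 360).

(328, 30, 46)

Hue: 314 − 12 = 302°, but |302| > 180 so the shorter arc goes the other way: Δh = 302 − 360 = -58°.
H = 12 + 0.76 × (-58) = -32.08 → -32 → -32 mod 360 = 328°
S = 28 + 0.76 × (31 − 28) = 30.28 → 30%
L = 43 + 0.76 × (47 − 43) = 46.04 → 46%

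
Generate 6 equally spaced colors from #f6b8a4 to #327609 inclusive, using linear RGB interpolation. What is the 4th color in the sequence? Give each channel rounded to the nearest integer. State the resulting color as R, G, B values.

With 6 swatches and endpoints inclusive, swatch 4 sits at t = (4 − 1)/(6 − 1) = 3/5 ≈ 0.6.
#f6b8a4 → (246, 184, 164); #327609 → (50, 118, 9).
R = 246 + 0.6 × (50 − 246) = 128.4 → 128
G = 184 + 0.6 × (118 − 184) = 144.4 → 144
B = 164 + 0.6 × (9 − 164) = 71 → 71

(128, 144, 71)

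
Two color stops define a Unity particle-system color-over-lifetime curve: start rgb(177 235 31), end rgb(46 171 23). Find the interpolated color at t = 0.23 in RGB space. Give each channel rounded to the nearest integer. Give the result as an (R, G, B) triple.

R = 177 + 0.23 × (46 − 177) = 177 + 0.23 × -131 = 146.87 → 147
G = 235 + 0.23 × (171 − 235) = 235 + 0.23 × -64 = 220.28 → 220
B = 31 + 0.23 × (23 − 31) = 31 + 0.23 × -8 = 29.16 → 29

(147, 220, 29)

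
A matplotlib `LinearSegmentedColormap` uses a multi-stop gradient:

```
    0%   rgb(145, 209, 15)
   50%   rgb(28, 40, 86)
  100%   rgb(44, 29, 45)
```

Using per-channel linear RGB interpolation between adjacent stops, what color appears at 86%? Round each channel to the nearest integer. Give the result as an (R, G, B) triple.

(40, 32, 56)

86% lies between the 50% and 100% stops, so the local fraction is t = (86 − 50)/(100 − 50) = 36/50 ≈ 0.72.
R = 28 + 0.72 × (44 − 28) = 39.52 → 40
G = 40 + 0.72 × (29 − 40) = 32.08 → 32
B = 86 + 0.72 × (45 − 86) = 56.48 → 56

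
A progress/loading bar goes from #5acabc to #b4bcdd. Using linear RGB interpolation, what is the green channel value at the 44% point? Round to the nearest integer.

196

G₁ = 202 (from #5acabc), G₂ = 188 (from #b4bcdd).
G = 202 + 0.44 × (188 − 202) = 195.84 → 196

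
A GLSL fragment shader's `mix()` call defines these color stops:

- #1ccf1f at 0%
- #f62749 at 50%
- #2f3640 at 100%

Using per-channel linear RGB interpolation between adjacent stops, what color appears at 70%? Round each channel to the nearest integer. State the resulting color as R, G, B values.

70% lies between the 50% and 100% stops, so the local fraction is t = (70 − 50)/(100 − 50) = 20/50 ≈ 0.4.
#f62749 → (246, 39, 73); #2f3640 → (47, 54, 64).
R = 246 + 0.4 × (47 − 246) = 166.4 → 166
G = 39 + 0.4 × (54 − 39) = 45 → 45
B = 73 + 0.4 × (64 − 73) = 69.4 → 69

(166, 45, 69)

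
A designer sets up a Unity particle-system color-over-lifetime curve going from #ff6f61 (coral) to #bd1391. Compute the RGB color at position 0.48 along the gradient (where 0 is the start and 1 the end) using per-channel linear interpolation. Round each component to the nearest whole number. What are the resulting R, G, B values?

(223, 67, 120)

#ff6f61 → (255, 111, 97); #bd1391 → (189, 19, 145).
R = 255 + 0.48 × (189 − 255) = 255 + 0.48 × -66 = 223.32 → 223
G = 111 + 0.48 × (19 − 111) = 111 + 0.48 × -92 = 66.84 → 67
B = 97 + 0.48 × (145 − 97) = 97 + 0.48 × 48 = 120.04 → 120
So the blended color is (223, 67, 120), about #df4378.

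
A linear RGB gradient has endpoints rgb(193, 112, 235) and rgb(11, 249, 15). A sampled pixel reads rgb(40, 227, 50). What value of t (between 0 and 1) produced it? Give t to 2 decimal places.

Invert the lerp on the B channel (largest span, 220): t = (50 − 235) / (15 − 235) = -185/-220 = 0.84091.
Check on R: (40 − 193)/(11 − 193) = 0.8407 ✓

0.84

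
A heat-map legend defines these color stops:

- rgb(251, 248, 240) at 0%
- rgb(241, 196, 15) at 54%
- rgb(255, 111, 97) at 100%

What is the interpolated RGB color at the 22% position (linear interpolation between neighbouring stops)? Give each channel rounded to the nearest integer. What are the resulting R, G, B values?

(247, 227, 148)

22% lies between the 0% and 54% stops, so the local fraction is t = (22 − 0)/(54 − 0) = 22/54 ≈ 0.4074.
R = 251 + 0.4074 × (241 − 251) = 246.926 → 247
G = 248 + 0.4074 × (196 − 248) = 226.815 → 227
B = 240 + 0.4074 × (15 − 240) = 148.335 → 148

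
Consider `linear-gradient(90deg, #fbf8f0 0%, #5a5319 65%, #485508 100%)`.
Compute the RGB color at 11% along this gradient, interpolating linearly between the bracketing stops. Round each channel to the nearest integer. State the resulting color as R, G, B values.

11% lies between the 0% and 65% stops, so the local fraction is t = (11 − 0)/(65 − 0) = 11/65 ≈ 0.1692.
#fbf8f0 → (251, 248, 240); #5a5319 → (90, 83, 25).
R = 251 + 0.1692 × (90 − 251) = 223.759 → 224
G = 248 + 0.1692 × (83 − 248) = 220.082 → 220
B = 240 + 0.1692 × (25 − 240) = 203.622 → 204

(224, 220, 204)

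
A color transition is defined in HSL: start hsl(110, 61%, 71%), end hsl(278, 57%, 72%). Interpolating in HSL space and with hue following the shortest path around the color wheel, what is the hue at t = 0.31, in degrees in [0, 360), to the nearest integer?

162

Hue arc: Δh = 278 − 110 = 168° (|Δh| ≤ 180, already the shorter path).
H = 110 + 0.31 × (168) = 162.08 → 162°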